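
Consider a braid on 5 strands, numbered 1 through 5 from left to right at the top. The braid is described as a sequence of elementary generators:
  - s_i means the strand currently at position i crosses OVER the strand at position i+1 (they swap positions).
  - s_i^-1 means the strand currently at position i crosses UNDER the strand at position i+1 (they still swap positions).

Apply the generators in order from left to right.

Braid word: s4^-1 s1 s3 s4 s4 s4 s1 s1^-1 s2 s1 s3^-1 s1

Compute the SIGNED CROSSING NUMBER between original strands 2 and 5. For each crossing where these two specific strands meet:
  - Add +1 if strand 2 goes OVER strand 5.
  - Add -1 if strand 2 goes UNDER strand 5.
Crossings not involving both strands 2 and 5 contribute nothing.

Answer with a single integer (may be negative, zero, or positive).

Gen 1: crossing 4x5. Both 2&5? no. Sum: 0
Gen 2: crossing 1x2. Both 2&5? no. Sum: 0
Gen 3: crossing 3x5. Both 2&5? no. Sum: 0
Gen 4: crossing 3x4. Both 2&5? no. Sum: 0
Gen 5: crossing 4x3. Both 2&5? no. Sum: 0
Gen 6: crossing 3x4. Both 2&5? no. Sum: 0
Gen 7: crossing 2x1. Both 2&5? no. Sum: 0
Gen 8: crossing 1x2. Both 2&5? no. Sum: 0
Gen 9: crossing 1x5. Both 2&5? no. Sum: 0
Gen 10: 2 over 5. Both 2&5? yes. Contrib: +1. Sum: 1
Gen 11: crossing 1x4. Both 2&5? no. Sum: 1
Gen 12: 5 over 2. Both 2&5? yes. Contrib: -1. Sum: 0

Answer: 0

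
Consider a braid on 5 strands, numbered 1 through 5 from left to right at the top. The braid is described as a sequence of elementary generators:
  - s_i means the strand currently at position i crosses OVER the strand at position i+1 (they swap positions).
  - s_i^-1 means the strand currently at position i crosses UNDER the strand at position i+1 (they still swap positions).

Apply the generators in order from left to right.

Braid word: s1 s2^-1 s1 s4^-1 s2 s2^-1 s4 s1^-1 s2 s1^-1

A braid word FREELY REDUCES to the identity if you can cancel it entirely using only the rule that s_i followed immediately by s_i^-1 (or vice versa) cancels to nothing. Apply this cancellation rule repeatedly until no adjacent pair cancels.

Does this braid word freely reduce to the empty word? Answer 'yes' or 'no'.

Gen 1 (s1): push. Stack: [s1]
Gen 2 (s2^-1): push. Stack: [s1 s2^-1]
Gen 3 (s1): push. Stack: [s1 s2^-1 s1]
Gen 4 (s4^-1): push. Stack: [s1 s2^-1 s1 s4^-1]
Gen 5 (s2): push. Stack: [s1 s2^-1 s1 s4^-1 s2]
Gen 6 (s2^-1): cancels prior s2. Stack: [s1 s2^-1 s1 s4^-1]
Gen 7 (s4): cancels prior s4^-1. Stack: [s1 s2^-1 s1]
Gen 8 (s1^-1): cancels prior s1. Stack: [s1 s2^-1]
Gen 9 (s2): cancels prior s2^-1. Stack: [s1]
Gen 10 (s1^-1): cancels prior s1. Stack: []
Reduced word: (empty)

Answer: yes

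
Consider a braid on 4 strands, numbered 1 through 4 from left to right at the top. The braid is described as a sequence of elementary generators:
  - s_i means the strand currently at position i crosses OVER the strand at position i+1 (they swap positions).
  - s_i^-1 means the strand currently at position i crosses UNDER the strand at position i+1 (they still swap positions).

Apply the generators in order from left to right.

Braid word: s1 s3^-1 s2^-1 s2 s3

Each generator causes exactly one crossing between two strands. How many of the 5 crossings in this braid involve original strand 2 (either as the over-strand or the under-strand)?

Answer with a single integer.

Gen 1: crossing 1x2. Involves strand 2? yes. Count so far: 1
Gen 2: crossing 3x4. Involves strand 2? no. Count so far: 1
Gen 3: crossing 1x4. Involves strand 2? no. Count so far: 1
Gen 4: crossing 4x1. Involves strand 2? no. Count so far: 1
Gen 5: crossing 4x3. Involves strand 2? no. Count so far: 1

Answer: 1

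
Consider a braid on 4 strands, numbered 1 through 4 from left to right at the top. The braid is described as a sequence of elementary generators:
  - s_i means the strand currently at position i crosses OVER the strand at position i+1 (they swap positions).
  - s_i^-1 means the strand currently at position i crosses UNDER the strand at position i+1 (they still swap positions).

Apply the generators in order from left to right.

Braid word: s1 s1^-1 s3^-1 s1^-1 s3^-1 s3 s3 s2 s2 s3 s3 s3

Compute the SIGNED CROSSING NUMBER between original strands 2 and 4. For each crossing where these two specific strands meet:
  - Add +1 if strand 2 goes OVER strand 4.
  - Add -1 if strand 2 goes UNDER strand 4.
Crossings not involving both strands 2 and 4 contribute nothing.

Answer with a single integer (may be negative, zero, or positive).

Answer: 0

Derivation:
Gen 1: crossing 1x2. Both 2&4? no. Sum: 0
Gen 2: crossing 2x1. Both 2&4? no. Sum: 0
Gen 3: crossing 3x4. Both 2&4? no. Sum: 0
Gen 4: crossing 1x2. Both 2&4? no. Sum: 0
Gen 5: crossing 4x3. Both 2&4? no. Sum: 0
Gen 6: crossing 3x4. Both 2&4? no. Sum: 0
Gen 7: crossing 4x3. Both 2&4? no. Sum: 0
Gen 8: crossing 1x3. Both 2&4? no. Sum: 0
Gen 9: crossing 3x1. Both 2&4? no. Sum: 0
Gen 10: crossing 3x4. Both 2&4? no. Sum: 0
Gen 11: crossing 4x3. Both 2&4? no. Sum: 0
Gen 12: crossing 3x4. Both 2&4? no. Sum: 0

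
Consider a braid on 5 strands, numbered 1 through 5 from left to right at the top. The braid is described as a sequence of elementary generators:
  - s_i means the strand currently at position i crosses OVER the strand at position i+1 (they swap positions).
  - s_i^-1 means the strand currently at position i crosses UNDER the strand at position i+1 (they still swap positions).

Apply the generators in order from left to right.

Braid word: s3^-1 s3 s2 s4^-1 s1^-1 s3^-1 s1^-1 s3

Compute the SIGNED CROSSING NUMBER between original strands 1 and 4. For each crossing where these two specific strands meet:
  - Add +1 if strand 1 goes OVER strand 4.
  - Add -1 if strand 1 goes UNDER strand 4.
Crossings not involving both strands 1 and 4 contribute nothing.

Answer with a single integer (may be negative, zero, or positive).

Answer: 0

Derivation:
Gen 1: crossing 3x4. Both 1&4? no. Sum: 0
Gen 2: crossing 4x3. Both 1&4? no. Sum: 0
Gen 3: crossing 2x3. Both 1&4? no. Sum: 0
Gen 4: crossing 4x5. Both 1&4? no. Sum: 0
Gen 5: crossing 1x3. Both 1&4? no. Sum: 0
Gen 6: crossing 2x5. Both 1&4? no. Sum: 0
Gen 7: crossing 3x1. Both 1&4? no. Sum: 0
Gen 8: crossing 5x2. Both 1&4? no. Sum: 0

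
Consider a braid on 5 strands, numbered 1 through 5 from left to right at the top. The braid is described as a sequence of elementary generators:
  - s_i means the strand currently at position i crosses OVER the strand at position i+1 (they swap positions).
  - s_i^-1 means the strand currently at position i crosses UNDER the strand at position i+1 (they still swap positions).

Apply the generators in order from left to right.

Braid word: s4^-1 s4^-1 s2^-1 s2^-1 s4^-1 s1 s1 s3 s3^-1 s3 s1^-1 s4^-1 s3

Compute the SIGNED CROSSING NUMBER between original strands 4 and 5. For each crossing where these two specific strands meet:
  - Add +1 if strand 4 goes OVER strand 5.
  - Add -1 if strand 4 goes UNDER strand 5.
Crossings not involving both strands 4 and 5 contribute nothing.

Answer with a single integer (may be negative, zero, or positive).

Answer: -2

Derivation:
Gen 1: 4 under 5. Both 4&5? yes. Contrib: -1. Sum: -1
Gen 2: 5 under 4. Both 4&5? yes. Contrib: +1. Sum: 0
Gen 3: crossing 2x3. Both 4&5? no. Sum: 0
Gen 4: crossing 3x2. Both 4&5? no. Sum: 0
Gen 5: 4 under 5. Both 4&5? yes. Contrib: -1. Sum: -1
Gen 6: crossing 1x2. Both 4&5? no. Sum: -1
Gen 7: crossing 2x1. Both 4&5? no. Sum: -1
Gen 8: crossing 3x5. Both 4&5? no. Sum: -1
Gen 9: crossing 5x3. Both 4&5? no. Sum: -1
Gen 10: crossing 3x5. Both 4&5? no. Sum: -1
Gen 11: crossing 1x2. Both 4&5? no. Sum: -1
Gen 12: crossing 3x4. Both 4&5? no. Sum: -1
Gen 13: 5 over 4. Both 4&5? yes. Contrib: -1. Sum: -2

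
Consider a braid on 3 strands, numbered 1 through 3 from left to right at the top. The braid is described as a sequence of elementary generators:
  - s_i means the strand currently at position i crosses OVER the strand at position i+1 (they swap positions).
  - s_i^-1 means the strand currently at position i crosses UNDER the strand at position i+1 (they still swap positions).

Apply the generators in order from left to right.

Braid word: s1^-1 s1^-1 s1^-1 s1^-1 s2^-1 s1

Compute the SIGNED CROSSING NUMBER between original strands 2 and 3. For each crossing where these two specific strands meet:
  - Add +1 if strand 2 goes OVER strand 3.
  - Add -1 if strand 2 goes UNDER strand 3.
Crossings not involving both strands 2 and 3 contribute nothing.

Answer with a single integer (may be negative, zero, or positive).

Gen 1: crossing 1x2. Both 2&3? no. Sum: 0
Gen 2: crossing 2x1. Both 2&3? no. Sum: 0
Gen 3: crossing 1x2. Both 2&3? no. Sum: 0
Gen 4: crossing 2x1. Both 2&3? no. Sum: 0
Gen 5: 2 under 3. Both 2&3? yes. Contrib: -1. Sum: -1
Gen 6: crossing 1x3. Both 2&3? no. Sum: -1

Answer: -1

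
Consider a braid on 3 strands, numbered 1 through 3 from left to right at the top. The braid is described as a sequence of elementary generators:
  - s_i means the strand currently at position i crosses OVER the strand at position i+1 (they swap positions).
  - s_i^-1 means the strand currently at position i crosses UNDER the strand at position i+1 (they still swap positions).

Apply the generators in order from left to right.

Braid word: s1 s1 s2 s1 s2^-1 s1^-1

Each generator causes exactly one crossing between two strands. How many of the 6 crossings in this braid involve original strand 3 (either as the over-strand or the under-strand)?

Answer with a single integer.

Answer: 3

Derivation:
Gen 1: crossing 1x2. Involves strand 3? no. Count so far: 0
Gen 2: crossing 2x1. Involves strand 3? no. Count so far: 0
Gen 3: crossing 2x3. Involves strand 3? yes. Count so far: 1
Gen 4: crossing 1x3. Involves strand 3? yes. Count so far: 2
Gen 5: crossing 1x2. Involves strand 3? no. Count so far: 2
Gen 6: crossing 3x2. Involves strand 3? yes. Count so far: 3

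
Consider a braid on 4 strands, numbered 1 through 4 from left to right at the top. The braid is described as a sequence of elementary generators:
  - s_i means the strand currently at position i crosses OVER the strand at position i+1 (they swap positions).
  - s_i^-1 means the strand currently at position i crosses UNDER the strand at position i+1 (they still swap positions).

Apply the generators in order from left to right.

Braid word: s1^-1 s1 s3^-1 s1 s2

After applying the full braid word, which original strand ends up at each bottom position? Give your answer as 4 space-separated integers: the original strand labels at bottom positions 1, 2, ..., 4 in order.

Gen 1 (s1^-1): strand 1 crosses under strand 2. Perm now: [2 1 3 4]
Gen 2 (s1): strand 2 crosses over strand 1. Perm now: [1 2 3 4]
Gen 3 (s3^-1): strand 3 crosses under strand 4. Perm now: [1 2 4 3]
Gen 4 (s1): strand 1 crosses over strand 2. Perm now: [2 1 4 3]
Gen 5 (s2): strand 1 crosses over strand 4. Perm now: [2 4 1 3]

Answer: 2 4 1 3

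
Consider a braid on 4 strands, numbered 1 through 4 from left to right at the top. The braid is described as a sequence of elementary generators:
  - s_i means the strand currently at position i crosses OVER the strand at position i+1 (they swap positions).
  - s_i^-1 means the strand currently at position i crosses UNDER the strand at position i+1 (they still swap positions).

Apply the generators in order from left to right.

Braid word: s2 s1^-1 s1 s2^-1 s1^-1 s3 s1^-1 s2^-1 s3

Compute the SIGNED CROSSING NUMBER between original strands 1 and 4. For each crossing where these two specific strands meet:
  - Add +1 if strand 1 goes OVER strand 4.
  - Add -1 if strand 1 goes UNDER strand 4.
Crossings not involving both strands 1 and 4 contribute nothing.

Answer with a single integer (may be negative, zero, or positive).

Gen 1: crossing 2x3. Both 1&4? no. Sum: 0
Gen 2: crossing 1x3. Both 1&4? no. Sum: 0
Gen 3: crossing 3x1. Both 1&4? no. Sum: 0
Gen 4: crossing 3x2. Both 1&4? no. Sum: 0
Gen 5: crossing 1x2. Both 1&4? no. Sum: 0
Gen 6: crossing 3x4. Both 1&4? no. Sum: 0
Gen 7: crossing 2x1. Both 1&4? no. Sum: 0
Gen 8: crossing 2x4. Both 1&4? no. Sum: 0
Gen 9: crossing 2x3. Both 1&4? no. Sum: 0

Answer: 0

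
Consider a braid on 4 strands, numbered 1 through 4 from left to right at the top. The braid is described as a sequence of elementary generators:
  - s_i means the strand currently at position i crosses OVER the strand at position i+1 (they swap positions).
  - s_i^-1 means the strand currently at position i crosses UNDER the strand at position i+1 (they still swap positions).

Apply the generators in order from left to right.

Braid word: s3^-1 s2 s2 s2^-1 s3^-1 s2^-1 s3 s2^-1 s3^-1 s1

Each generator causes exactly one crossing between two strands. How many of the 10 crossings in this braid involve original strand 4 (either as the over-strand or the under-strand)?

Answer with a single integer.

Gen 1: crossing 3x4. Involves strand 4? yes. Count so far: 1
Gen 2: crossing 2x4. Involves strand 4? yes. Count so far: 2
Gen 3: crossing 4x2. Involves strand 4? yes. Count so far: 3
Gen 4: crossing 2x4. Involves strand 4? yes. Count so far: 4
Gen 5: crossing 2x3. Involves strand 4? no. Count so far: 4
Gen 6: crossing 4x3. Involves strand 4? yes. Count so far: 5
Gen 7: crossing 4x2. Involves strand 4? yes. Count so far: 6
Gen 8: crossing 3x2. Involves strand 4? no. Count so far: 6
Gen 9: crossing 3x4. Involves strand 4? yes. Count so far: 7
Gen 10: crossing 1x2. Involves strand 4? no. Count so far: 7

Answer: 7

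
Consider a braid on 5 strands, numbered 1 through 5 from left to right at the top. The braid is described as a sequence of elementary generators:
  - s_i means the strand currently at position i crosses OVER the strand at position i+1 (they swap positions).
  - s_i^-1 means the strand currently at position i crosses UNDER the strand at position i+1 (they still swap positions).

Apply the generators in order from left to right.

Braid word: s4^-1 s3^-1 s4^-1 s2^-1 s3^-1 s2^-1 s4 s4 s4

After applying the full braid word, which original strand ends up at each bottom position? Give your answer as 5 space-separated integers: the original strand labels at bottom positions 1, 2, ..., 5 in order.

Gen 1 (s4^-1): strand 4 crosses under strand 5. Perm now: [1 2 3 5 4]
Gen 2 (s3^-1): strand 3 crosses under strand 5. Perm now: [1 2 5 3 4]
Gen 3 (s4^-1): strand 3 crosses under strand 4. Perm now: [1 2 5 4 3]
Gen 4 (s2^-1): strand 2 crosses under strand 5. Perm now: [1 5 2 4 3]
Gen 5 (s3^-1): strand 2 crosses under strand 4. Perm now: [1 5 4 2 3]
Gen 6 (s2^-1): strand 5 crosses under strand 4. Perm now: [1 4 5 2 3]
Gen 7 (s4): strand 2 crosses over strand 3. Perm now: [1 4 5 3 2]
Gen 8 (s4): strand 3 crosses over strand 2. Perm now: [1 4 5 2 3]
Gen 9 (s4): strand 2 crosses over strand 3. Perm now: [1 4 5 3 2]

Answer: 1 4 5 3 2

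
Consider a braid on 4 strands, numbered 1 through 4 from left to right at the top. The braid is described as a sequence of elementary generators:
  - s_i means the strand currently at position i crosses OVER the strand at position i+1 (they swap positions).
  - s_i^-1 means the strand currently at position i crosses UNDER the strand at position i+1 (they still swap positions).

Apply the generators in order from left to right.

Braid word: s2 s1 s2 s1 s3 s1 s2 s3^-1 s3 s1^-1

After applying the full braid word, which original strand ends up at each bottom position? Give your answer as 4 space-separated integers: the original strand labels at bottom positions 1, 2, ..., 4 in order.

Answer: 4 3 2 1

Derivation:
Gen 1 (s2): strand 2 crosses over strand 3. Perm now: [1 3 2 4]
Gen 2 (s1): strand 1 crosses over strand 3. Perm now: [3 1 2 4]
Gen 3 (s2): strand 1 crosses over strand 2. Perm now: [3 2 1 4]
Gen 4 (s1): strand 3 crosses over strand 2. Perm now: [2 3 1 4]
Gen 5 (s3): strand 1 crosses over strand 4. Perm now: [2 3 4 1]
Gen 6 (s1): strand 2 crosses over strand 3. Perm now: [3 2 4 1]
Gen 7 (s2): strand 2 crosses over strand 4. Perm now: [3 4 2 1]
Gen 8 (s3^-1): strand 2 crosses under strand 1. Perm now: [3 4 1 2]
Gen 9 (s3): strand 1 crosses over strand 2. Perm now: [3 4 2 1]
Gen 10 (s1^-1): strand 3 crosses under strand 4. Perm now: [4 3 2 1]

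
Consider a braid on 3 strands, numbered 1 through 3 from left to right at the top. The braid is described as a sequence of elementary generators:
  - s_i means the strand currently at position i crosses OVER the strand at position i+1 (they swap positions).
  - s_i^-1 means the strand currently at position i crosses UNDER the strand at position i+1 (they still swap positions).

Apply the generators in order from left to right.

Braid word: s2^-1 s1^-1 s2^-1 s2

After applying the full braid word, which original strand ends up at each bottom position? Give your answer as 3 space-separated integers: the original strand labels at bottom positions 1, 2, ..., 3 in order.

Gen 1 (s2^-1): strand 2 crosses under strand 3. Perm now: [1 3 2]
Gen 2 (s1^-1): strand 1 crosses under strand 3. Perm now: [3 1 2]
Gen 3 (s2^-1): strand 1 crosses under strand 2. Perm now: [3 2 1]
Gen 4 (s2): strand 2 crosses over strand 1. Perm now: [3 1 2]

Answer: 3 1 2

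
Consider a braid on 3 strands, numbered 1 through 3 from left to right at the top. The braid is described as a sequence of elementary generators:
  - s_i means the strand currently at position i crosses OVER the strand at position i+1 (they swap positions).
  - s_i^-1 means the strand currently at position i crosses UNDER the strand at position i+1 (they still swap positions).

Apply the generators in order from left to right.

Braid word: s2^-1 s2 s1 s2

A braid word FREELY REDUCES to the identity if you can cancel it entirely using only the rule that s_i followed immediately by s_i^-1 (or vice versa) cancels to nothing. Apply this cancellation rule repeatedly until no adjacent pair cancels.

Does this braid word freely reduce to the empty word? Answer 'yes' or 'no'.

Answer: no

Derivation:
Gen 1 (s2^-1): push. Stack: [s2^-1]
Gen 2 (s2): cancels prior s2^-1. Stack: []
Gen 3 (s1): push. Stack: [s1]
Gen 4 (s2): push. Stack: [s1 s2]
Reduced word: s1 s2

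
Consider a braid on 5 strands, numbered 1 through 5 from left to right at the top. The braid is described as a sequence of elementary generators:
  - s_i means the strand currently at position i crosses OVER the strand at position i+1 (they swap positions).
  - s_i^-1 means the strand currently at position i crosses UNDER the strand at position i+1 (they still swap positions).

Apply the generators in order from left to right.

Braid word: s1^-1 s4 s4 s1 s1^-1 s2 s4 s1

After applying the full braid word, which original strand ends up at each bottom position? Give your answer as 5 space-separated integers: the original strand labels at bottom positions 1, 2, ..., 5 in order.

Gen 1 (s1^-1): strand 1 crosses under strand 2. Perm now: [2 1 3 4 5]
Gen 2 (s4): strand 4 crosses over strand 5. Perm now: [2 1 3 5 4]
Gen 3 (s4): strand 5 crosses over strand 4. Perm now: [2 1 3 4 5]
Gen 4 (s1): strand 2 crosses over strand 1. Perm now: [1 2 3 4 5]
Gen 5 (s1^-1): strand 1 crosses under strand 2. Perm now: [2 1 3 4 5]
Gen 6 (s2): strand 1 crosses over strand 3. Perm now: [2 3 1 4 5]
Gen 7 (s4): strand 4 crosses over strand 5. Perm now: [2 3 1 5 4]
Gen 8 (s1): strand 2 crosses over strand 3. Perm now: [3 2 1 5 4]

Answer: 3 2 1 5 4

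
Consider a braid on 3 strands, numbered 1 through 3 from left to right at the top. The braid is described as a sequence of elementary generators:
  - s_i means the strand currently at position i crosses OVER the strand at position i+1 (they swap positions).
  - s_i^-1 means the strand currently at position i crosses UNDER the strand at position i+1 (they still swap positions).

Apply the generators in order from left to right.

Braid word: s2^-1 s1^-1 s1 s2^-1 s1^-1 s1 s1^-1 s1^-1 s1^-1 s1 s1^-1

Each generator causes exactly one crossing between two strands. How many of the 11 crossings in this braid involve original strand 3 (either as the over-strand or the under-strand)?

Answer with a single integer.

Gen 1: crossing 2x3. Involves strand 3? yes. Count so far: 1
Gen 2: crossing 1x3. Involves strand 3? yes. Count so far: 2
Gen 3: crossing 3x1. Involves strand 3? yes. Count so far: 3
Gen 4: crossing 3x2. Involves strand 3? yes. Count so far: 4
Gen 5: crossing 1x2. Involves strand 3? no. Count so far: 4
Gen 6: crossing 2x1. Involves strand 3? no. Count so far: 4
Gen 7: crossing 1x2. Involves strand 3? no. Count so far: 4
Gen 8: crossing 2x1. Involves strand 3? no. Count so far: 4
Gen 9: crossing 1x2. Involves strand 3? no. Count so far: 4
Gen 10: crossing 2x1. Involves strand 3? no. Count so far: 4
Gen 11: crossing 1x2. Involves strand 3? no. Count so far: 4

Answer: 4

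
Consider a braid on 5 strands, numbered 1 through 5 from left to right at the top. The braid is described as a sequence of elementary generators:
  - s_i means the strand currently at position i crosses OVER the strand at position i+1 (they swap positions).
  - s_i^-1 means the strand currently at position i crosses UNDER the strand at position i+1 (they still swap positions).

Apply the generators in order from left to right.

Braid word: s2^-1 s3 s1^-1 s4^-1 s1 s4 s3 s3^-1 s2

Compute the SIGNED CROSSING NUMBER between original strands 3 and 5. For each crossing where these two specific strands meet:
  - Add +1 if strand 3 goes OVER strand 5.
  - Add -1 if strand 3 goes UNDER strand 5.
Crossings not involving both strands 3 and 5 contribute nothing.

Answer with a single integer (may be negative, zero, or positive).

Gen 1: crossing 2x3. Both 3&5? no. Sum: 0
Gen 2: crossing 2x4. Both 3&5? no. Sum: 0
Gen 3: crossing 1x3. Both 3&5? no. Sum: 0
Gen 4: crossing 2x5. Both 3&5? no. Sum: 0
Gen 5: crossing 3x1. Both 3&5? no. Sum: 0
Gen 6: crossing 5x2. Both 3&5? no. Sum: 0
Gen 7: crossing 4x2. Both 3&5? no. Sum: 0
Gen 8: crossing 2x4. Both 3&5? no. Sum: 0
Gen 9: crossing 3x4. Both 3&5? no. Sum: 0

Answer: 0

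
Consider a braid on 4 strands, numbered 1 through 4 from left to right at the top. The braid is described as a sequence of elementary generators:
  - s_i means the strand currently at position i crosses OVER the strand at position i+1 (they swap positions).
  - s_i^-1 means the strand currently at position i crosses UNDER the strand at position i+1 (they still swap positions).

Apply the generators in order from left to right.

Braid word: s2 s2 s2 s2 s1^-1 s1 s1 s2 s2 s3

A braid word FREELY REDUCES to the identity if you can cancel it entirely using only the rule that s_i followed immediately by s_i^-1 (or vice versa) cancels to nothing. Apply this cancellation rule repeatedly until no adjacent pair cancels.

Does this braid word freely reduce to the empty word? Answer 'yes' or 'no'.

Answer: no

Derivation:
Gen 1 (s2): push. Stack: [s2]
Gen 2 (s2): push. Stack: [s2 s2]
Gen 3 (s2): push. Stack: [s2 s2 s2]
Gen 4 (s2): push. Stack: [s2 s2 s2 s2]
Gen 5 (s1^-1): push. Stack: [s2 s2 s2 s2 s1^-1]
Gen 6 (s1): cancels prior s1^-1. Stack: [s2 s2 s2 s2]
Gen 7 (s1): push. Stack: [s2 s2 s2 s2 s1]
Gen 8 (s2): push. Stack: [s2 s2 s2 s2 s1 s2]
Gen 9 (s2): push. Stack: [s2 s2 s2 s2 s1 s2 s2]
Gen 10 (s3): push. Stack: [s2 s2 s2 s2 s1 s2 s2 s3]
Reduced word: s2 s2 s2 s2 s1 s2 s2 s3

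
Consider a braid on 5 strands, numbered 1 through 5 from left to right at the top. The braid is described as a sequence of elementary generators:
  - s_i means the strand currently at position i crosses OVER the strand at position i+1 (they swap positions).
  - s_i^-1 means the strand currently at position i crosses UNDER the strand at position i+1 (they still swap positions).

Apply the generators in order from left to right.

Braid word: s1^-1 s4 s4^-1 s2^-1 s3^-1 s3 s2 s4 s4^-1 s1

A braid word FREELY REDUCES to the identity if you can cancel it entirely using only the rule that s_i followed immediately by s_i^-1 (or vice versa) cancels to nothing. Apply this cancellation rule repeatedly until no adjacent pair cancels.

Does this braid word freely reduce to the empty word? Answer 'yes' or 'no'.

Gen 1 (s1^-1): push. Stack: [s1^-1]
Gen 2 (s4): push. Stack: [s1^-1 s4]
Gen 3 (s4^-1): cancels prior s4. Stack: [s1^-1]
Gen 4 (s2^-1): push. Stack: [s1^-1 s2^-1]
Gen 5 (s3^-1): push. Stack: [s1^-1 s2^-1 s3^-1]
Gen 6 (s3): cancels prior s3^-1. Stack: [s1^-1 s2^-1]
Gen 7 (s2): cancels prior s2^-1. Stack: [s1^-1]
Gen 8 (s4): push. Stack: [s1^-1 s4]
Gen 9 (s4^-1): cancels prior s4. Stack: [s1^-1]
Gen 10 (s1): cancels prior s1^-1. Stack: []
Reduced word: (empty)

Answer: yes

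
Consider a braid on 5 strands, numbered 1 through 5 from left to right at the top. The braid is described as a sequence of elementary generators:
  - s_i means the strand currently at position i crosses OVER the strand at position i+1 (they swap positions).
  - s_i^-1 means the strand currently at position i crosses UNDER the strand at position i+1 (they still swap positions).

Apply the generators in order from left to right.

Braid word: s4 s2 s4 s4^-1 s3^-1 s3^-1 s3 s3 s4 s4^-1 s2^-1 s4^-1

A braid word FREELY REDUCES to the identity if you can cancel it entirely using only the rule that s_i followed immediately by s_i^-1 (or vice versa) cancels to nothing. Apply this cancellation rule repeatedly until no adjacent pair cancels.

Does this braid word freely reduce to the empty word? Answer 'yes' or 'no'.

Answer: yes

Derivation:
Gen 1 (s4): push. Stack: [s4]
Gen 2 (s2): push. Stack: [s4 s2]
Gen 3 (s4): push. Stack: [s4 s2 s4]
Gen 4 (s4^-1): cancels prior s4. Stack: [s4 s2]
Gen 5 (s3^-1): push. Stack: [s4 s2 s3^-1]
Gen 6 (s3^-1): push. Stack: [s4 s2 s3^-1 s3^-1]
Gen 7 (s3): cancels prior s3^-1. Stack: [s4 s2 s3^-1]
Gen 8 (s3): cancels prior s3^-1. Stack: [s4 s2]
Gen 9 (s4): push. Stack: [s4 s2 s4]
Gen 10 (s4^-1): cancels prior s4. Stack: [s4 s2]
Gen 11 (s2^-1): cancels prior s2. Stack: [s4]
Gen 12 (s4^-1): cancels prior s4. Stack: []
Reduced word: (empty)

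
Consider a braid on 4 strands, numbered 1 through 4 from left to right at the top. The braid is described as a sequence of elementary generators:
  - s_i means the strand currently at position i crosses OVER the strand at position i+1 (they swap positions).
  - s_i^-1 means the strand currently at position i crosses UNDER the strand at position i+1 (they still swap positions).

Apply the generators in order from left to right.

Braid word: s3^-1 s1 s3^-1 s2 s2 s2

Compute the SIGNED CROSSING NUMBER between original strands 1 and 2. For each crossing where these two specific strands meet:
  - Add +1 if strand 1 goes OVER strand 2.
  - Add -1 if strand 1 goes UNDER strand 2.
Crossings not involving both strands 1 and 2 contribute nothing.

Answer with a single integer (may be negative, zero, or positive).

Gen 1: crossing 3x4. Both 1&2? no. Sum: 0
Gen 2: 1 over 2. Both 1&2? yes. Contrib: +1. Sum: 1
Gen 3: crossing 4x3. Both 1&2? no. Sum: 1
Gen 4: crossing 1x3. Both 1&2? no. Sum: 1
Gen 5: crossing 3x1. Both 1&2? no. Sum: 1
Gen 6: crossing 1x3. Both 1&2? no. Sum: 1

Answer: 1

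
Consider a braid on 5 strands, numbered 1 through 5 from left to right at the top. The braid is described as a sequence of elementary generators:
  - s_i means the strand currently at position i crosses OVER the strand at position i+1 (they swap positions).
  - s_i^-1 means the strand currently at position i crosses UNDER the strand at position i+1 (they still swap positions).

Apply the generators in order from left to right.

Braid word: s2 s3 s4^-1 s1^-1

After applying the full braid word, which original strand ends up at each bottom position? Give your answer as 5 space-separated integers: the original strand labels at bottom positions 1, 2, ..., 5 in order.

Answer: 3 1 4 5 2

Derivation:
Gen 1 (s2): strand 2 crosses over strand 3. Perm now: [1 3 2 4 5]
Gen 2 (s3): strand 2 crosses over strand 4. Perm now: [1 3 4 2 5]
Gen 3 (s4^-1): strand 2 crosses under strand 5. Perm now: [1 3 4 5 2]
Gen 4 (s1^-1): strand 1 crosses under strand 3. Perm now: [3 1 4 5 2]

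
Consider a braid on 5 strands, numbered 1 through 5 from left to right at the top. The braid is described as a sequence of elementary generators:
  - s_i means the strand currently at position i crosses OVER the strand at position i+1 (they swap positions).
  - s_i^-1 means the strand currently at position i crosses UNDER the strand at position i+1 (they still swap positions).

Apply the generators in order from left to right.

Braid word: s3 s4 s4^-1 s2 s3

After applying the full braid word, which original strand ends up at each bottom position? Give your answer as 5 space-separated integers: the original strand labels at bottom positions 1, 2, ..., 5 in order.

Answer: 1 4 3 2 5

Derivation:
Gen 1 (s3): strand 3 crosses over strand 4. Perm now: [1 2 4 3 5]
Gen 2 (s4): strand 3 crosses over strand 5. Perm now: [1 2 4 5 3]
Gen 3 (s4^-1): strand 5 crosses under strand 3. Perm now: [1 2 4 3 5]
Gen 4 (s2): strand 2 crosses over strand 4. Perm now: [1 4 2 3 5]
Gen 5 (s3): strand 2 crosses over strand 3. Perm now: [1 4 3 2 5]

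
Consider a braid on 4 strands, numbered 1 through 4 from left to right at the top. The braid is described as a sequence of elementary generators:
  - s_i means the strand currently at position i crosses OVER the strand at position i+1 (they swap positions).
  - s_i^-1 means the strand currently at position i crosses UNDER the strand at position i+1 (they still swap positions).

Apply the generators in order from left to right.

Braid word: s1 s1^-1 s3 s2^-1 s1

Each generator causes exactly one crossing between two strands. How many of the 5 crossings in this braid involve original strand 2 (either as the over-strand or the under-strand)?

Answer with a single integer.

Answer: 3

Derivation:
Gen 1: crossing 1x2. Involves strand 2? yes. Count so far: 1
Gen 2: crossing 2x1. Involves strand 2? yes. Count so far: 2
Gen 3: crossing 3x4. Involves strand 2? no. Count so far: 2
Gen 4: crossing 2x4. Involves strand 2? yes. Count so far: 3
Gen 5: crossing 1x4. Involves strand 2? no. Count so far: 3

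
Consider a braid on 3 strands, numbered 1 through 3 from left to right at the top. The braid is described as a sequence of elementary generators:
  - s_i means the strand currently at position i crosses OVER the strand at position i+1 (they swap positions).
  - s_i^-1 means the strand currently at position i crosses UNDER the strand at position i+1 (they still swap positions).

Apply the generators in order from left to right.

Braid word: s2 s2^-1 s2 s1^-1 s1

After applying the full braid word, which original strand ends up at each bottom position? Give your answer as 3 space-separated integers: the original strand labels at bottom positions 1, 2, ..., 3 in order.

Answer: 1 3 2

Derivation:
Gen 1 (s2): strand 2 crosses over strand 3. Perm now: [1 3 2]
Gen 2 (s2^-1): strand 3 crosses under strand 2. Perm now: [1 2 3]
Gen 3 (s2): strand 2 crosses over strand 3. Perm now: [1 3 2]
Gen 4 (s1^-1): strand 1 crosses under strand 3. Perm now: [3 1 2]
Gen 5 (s1): strand 3 crosses over strand 1. Perm now: [1 3 2]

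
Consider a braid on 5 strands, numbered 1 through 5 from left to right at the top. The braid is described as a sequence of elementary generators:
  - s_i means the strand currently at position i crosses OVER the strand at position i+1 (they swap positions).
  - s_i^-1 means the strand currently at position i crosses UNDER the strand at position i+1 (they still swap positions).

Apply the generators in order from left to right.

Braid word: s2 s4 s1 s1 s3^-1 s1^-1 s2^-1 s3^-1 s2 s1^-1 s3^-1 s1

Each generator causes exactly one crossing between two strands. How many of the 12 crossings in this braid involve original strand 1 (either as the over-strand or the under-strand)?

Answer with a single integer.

Gen 1: crossing 2x3. Involves strand 1? no. Count so far: 0
Gen 2: crossing 4x5. Involves strand 1? no. Count so far: 0
Gen 3: crossing 1x3. Involves strand 1? yes. Count so far: 1
Gen 4: crossing 3x1. Involves strand 1? yes. Count so far: 2
Gen 5: crossing 2x5. Involves strand 1? no. Count so far: 2
Gen 6: crossing 1x3. Involves strand 1? yes. Count so far: 3
Gen 7: crossing 1x5. Involves strand 1? yes. Count so far: 4
Gen 8: crossing 1x2. Involves strand 1? yes. Count so far: 5
Gen 9: crossing 5x2. Involves strand 1? no. Count so far: 5
Gen 10: crossing 3x2. Involves strand 1? no. Count so far: 5
Gen 11: crossing 5x1. Involves strand 1? yes. Count so far: 6
Gen 12: crossing 2x3. Involves strand 1? no. Count so far: 6

Answer: 6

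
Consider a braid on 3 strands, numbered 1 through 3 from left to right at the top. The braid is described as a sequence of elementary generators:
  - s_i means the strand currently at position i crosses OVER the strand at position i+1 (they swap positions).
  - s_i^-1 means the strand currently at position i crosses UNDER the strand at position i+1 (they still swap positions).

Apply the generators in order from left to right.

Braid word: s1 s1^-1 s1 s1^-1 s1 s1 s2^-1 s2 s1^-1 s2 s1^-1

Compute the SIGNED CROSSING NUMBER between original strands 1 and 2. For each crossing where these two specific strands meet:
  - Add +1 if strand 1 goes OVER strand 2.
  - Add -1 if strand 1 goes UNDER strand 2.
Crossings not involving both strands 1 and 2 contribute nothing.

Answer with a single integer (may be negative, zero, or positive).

Gen 1: 1 over 2. Both 1&2? yes. Contrib: +1. Sum: 1
Gen 2: 2 under 1. Both 1&2? yes. Contrib: +1. Sum: 2
Gen 3: 1 over 2. Both 1&2? yes. Contrib: +1. Sum: 3
Gen 4: 2 under 1. Both 1&2? yes. Contrib: +1. Sum: 4
Gen 5: 1 over 2. Both 1&2? yes. Contrib: +1. Sum: 5
Gen 6: 2 over 1. Both 1&2? yes. Contrib: -1. Sum: 4
Gen 7: crossing 2x3. Both 1&2? no. Sum: 4
Gen 8: crossing 3x2. Both 1&2? no. Sum: 4
Gen 9: 1 under 2. Both 1&2? yes. Contrib: -1. Sum: 3
Gen 10: crossing 1x3. Both 1&2? no. Sum: 3
Gen 11: crossing 2x3. Both 1&2? no. Sum: 3

Answer: 3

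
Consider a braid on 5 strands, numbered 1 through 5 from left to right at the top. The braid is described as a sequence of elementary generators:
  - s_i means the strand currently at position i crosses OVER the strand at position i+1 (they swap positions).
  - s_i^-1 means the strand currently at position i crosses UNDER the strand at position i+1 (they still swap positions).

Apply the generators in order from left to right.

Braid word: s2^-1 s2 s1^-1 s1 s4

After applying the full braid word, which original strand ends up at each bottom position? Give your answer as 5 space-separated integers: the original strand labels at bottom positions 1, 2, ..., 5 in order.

Answer: 1 2 3 5 4

Derivation:
Gen 1 (s2^-1): strand 2 crosses under strand 3. Perm now: [1 3 2 4 5]
Gen 2 (s2): strand 3 crosses over strand 2. Perm now: [1 2 3 4 5]
Gen 3 (s1^-1): strand 1 crosses under strand 2. Perm now: [2 1 3 4 5]
Gen 4 (s1): strand 2 crosses over strand 1. Perm now: [1 2 3 4 5]
Gen 5 (s4): strand 4 crosses over strand 5. Perm now: [1 2 3 5 4]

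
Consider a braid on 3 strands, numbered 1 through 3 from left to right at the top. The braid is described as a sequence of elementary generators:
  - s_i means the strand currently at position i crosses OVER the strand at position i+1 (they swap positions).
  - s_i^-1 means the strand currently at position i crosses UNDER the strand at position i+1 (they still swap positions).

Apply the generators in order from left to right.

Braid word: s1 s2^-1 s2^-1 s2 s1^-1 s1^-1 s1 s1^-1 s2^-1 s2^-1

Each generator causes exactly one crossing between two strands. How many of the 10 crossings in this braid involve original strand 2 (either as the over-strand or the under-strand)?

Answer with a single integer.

Answer: 5

Derivation:
Gen 1: crossing 1x2. Involves strand 2? yes. Count so far: 1
Gen 2: crossing 1x3. Involves strand 2? no. Count so far: 1
Gen 3: crossing 3x1. Involves strand 2? no. Count so far: 1
Gen 4: crossing 1x3. Involves strand 2? no. Count so far: 1
Gen 5: crossing 2x3. Involves strand 2? yes. Count so far: 2
Gen 6: crossing 3x2. Involves strand 2? yes. Count so far: 3
Gen 7: crossing 2x3. Involves strand 2? yes. Count so far: 4
Gen 8: crossing 3x2. Involves strand 2? yes. Count so far: 5
Gen 9: crossing 3x1. Involves strand 2? no. Count so far: 5
Gen 10: crossing 1x3. Involves strand 2? no. Count so far: 5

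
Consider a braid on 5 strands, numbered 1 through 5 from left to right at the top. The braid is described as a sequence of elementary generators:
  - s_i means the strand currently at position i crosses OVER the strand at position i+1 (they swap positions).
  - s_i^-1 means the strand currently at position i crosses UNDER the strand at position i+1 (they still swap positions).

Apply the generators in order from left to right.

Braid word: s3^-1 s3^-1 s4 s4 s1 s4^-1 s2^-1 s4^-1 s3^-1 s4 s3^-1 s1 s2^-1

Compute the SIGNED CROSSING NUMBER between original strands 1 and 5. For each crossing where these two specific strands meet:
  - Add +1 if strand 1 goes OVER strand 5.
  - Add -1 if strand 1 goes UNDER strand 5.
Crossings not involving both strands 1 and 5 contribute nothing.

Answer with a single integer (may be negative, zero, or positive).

Answer: 1

Derivation:
Gen 1: crossing 3x4. Both 1&5? no. Sum: 0
Gen 2: crossing 4x3. Both 1&5? no. Sum: 0
Gen 3: crossing 4x5. Both 1&5? no. Sum: 0
Gen 4: crossing 5x4. Both 1&5? no. Sum: 0
Gen 5: crossing 1x2. Both 1&5? no. Sum: 0
Gen 6: crossing 4x5. Both 1&5? no. Sum: 0
Gen 7: crossing 1x3. Both 1&5? no. Sum: 0
Gen 8: crossing 5x4. Both 1&5? no. Sum: 0
Gen 9: crossing 1x4. Both 1&5? no. Sum: 0
Gen 10: 1 over 5. Both 1&5? yes. Contrib: +1. Sum: 1
Gen 11: crossing 4x5. Both 1&5? no. Sum: 1
Gen 12: crossing 2x3. Both 1&5? no. Sum: 1
Gen 13: crossing 2x5. Both 1&5? no. Sum: 1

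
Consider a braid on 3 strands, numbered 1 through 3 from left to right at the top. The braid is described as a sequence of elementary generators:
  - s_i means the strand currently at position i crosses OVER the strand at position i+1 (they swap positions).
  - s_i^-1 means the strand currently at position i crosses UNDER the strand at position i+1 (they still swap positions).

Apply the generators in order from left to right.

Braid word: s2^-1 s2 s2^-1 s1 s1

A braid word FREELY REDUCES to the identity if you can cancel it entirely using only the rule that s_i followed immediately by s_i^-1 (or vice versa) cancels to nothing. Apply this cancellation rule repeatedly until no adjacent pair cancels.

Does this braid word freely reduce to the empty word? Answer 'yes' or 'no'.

Gen 1 (s2^-1): push. Stack: [s2^-1]
Gen 2 (s2): cancels prior s2^-1. Stack: []
Gen 3 (s2^-1): push. Stack: [s2^-1]
Gen 4 (s1): push. Stack: [s2^-1 s1]
Gen 5 (s1): push. Stack: [s2^-1 s1 s1]
Reduced word: s2^-1 s1 s1

Answer: no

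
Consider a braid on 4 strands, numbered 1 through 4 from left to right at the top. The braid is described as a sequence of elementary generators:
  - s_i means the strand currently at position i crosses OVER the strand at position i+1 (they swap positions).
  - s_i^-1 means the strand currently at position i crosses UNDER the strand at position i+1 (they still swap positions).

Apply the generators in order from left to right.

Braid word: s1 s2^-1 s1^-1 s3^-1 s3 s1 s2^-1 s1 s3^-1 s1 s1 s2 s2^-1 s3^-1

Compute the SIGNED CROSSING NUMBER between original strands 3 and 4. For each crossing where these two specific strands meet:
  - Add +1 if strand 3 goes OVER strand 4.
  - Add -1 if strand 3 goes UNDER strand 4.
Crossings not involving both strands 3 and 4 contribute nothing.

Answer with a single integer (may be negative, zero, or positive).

Answer: 0

Derivation:
Gen 1: crossing 1x2. Both 3&4? no. Sum: 0
Gen 2: crossing 1x3. Both 3&4? no. Sum: 0
Gen 3: crossing 2x3. Both 3&4? no. Sum: 0
Gen 4: crossing 1x4. Both 3&4? no. Sum: 0
Gen 5: crossing 4x1. Both 3&4? no. Sum: 0
Gen 6: crossing 3x2. Both 3&4? no. Sum: 0
Gen 7: crossing 3x1. Both 3&4? no. Sum: 0
Gen 8: crossing 2x1. Both 3&4? no. Sum: 0
Gen 9: 3 under 4. Both 3&4? yes. Contrib: -1. Sum: -1
Gen 10: crossing 1x2. Both 3&4? no. Sum: -1
Gen 11: crossing 2x1. Both 3&4? no. Sum: -1
Gen 12: crossing 2x4. Both 3&4? no. Sum: -1
Gen 13: crossing 4x2. Both 3&4? no. Sum: -1
Gen 14: 4 under 3. Both 3&4? yes. Contrib: +1. Sum: 0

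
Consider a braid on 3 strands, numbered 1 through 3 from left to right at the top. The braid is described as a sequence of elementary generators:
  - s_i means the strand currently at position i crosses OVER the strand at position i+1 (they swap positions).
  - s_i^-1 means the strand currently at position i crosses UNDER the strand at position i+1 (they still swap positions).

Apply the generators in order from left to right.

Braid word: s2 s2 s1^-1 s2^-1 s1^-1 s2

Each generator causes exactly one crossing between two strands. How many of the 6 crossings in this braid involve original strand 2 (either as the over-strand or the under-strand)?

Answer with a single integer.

Gen 1: crossing 2x3. Involves strand 2? yes. Count so far: 1
Gen 2: crossing 3x2. Involves strand 2? yes. Count so far: 2
Gen 3: crossing 1x2. Involves strand 2? yes. Count so far: 3
Gen 4: crossing 1x3. Involves strand 2? no. Count so far: 3
Gen 5: crossing 2x3. Involves strand 2? yes. Count so far: 4
Gen 6: crossing 2x1. Involves strand 2? yes. Count so far: 5

Answer: 5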